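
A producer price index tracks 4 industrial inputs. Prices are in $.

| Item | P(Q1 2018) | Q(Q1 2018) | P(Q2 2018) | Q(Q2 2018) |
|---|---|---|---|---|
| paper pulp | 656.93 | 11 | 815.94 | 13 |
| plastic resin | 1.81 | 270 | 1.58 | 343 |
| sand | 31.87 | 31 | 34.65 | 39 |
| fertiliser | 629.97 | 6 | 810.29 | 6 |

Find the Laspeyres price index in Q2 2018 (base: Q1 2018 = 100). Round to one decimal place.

122.9

Laspeyres price index uses base-period quantities as weights.
ΣP(Q2 2018)·Q(Q1 2018) = 815.94×11 + 1.58×270 + 34.65×31 + 810.29×6 = 8975.34 + 426.6 + 1074.15 + 4861.74 = 15337.83
ΣP(Q1 2018)·Q(Q1 2018) = 656.93×11 + 1.81×270 + 31.87×31 + 629.97×6 = 7226.23 + 488.7 + 987.97 + 3779.82 = 12482.72
Index = 15337.83 / 12482.72 × 100 = 122.8725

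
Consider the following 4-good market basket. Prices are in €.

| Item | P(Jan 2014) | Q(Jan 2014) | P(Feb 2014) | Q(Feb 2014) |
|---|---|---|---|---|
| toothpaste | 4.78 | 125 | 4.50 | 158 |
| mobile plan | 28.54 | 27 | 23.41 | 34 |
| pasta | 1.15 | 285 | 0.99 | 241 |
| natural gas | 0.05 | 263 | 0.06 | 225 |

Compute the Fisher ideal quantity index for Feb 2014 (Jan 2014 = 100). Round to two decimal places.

Laspeyres component (base-period weights):
ΣP(Jan 2014)Q(Feb 2014) = 4.78×158 + 28.54×34 + 1.15×241 + 0.05×225 = 755.24 + 970.36 + 277.15 + 11.25 = 2014
ΣP(Jan 2014)Q(Jan 2014) = 4.78×125 + 28.54×27 + 1.15×285 + 0.05×263 = 597.5 + 770.58 + 327.75 + 13.15 = 1708.98
L = 2014 / 1708.98 × 100 = 117.8481
Paasche component (current-period weights):
ΣP(Feb 2014)Q(Feb 2014) = 4.50×158 + 23.41×34 + 0.99×241 + 0.06×225 = 711 + 795.94 + 238.59 + 13.5 = 1759.03
ΣP(Feb 2014)Q(Jan 2014) = 4.50×125 + 23.41×27 + 0.99×285 + 0.06×263 = 562.5 + 632.07 + 282.15 + 15.78 = 1492.5
P = 1759.03 / 1492.5 × 100 = 117.8580
Fisher = √(L × P) = √(117.8481 × 117.8580) = 117.8530

117.85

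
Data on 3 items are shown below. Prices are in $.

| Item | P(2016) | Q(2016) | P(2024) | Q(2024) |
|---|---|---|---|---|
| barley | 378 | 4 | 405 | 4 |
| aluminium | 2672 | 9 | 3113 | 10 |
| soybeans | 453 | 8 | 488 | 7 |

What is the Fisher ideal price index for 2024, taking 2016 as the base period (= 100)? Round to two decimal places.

Laspeyres component (base-period weights):
ΣP(2024)Q(2016) = 405×4 + 3113×9 + 488×8 = 1620 + 28017 + 3904 = 33541
ΣP(2016)Q(2016) = 378×4 + 2672×9 + 453×8 = 1512 + 24048 + 3624 = 29184
L = 33541 / 29184 × 100 = 114.9294
Paasche component (current-period weights):
ΣP(2024)Q(2024) = 405×4 + 3113×10 + 488×7 = 1620 + 31130 + 3416 = 36166
ΣP(2016)Q(2024) = 378×4 + 2672×10 + 453×7 = 1512 + 26720 + 3171 = 31403
P = 36166 / 31403 × 100 = 115.1673
Fisher = √(L × P) = √(114.9294 × 115.1673) = 115.0483

115.05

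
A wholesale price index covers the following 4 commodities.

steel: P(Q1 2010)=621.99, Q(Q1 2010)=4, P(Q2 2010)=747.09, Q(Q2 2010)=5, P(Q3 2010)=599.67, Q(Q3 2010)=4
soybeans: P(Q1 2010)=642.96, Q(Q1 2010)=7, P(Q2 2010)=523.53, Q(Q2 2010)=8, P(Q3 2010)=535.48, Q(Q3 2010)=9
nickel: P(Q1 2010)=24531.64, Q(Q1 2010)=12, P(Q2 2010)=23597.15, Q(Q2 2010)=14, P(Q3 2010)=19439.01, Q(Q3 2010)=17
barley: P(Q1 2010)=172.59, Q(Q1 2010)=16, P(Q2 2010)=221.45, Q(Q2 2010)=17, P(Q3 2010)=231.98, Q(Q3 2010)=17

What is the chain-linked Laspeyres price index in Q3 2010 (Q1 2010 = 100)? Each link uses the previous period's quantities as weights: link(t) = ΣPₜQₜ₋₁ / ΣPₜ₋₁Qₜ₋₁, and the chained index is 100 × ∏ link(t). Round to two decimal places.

79.91

Link Q1 2010→Q2 2010:
ΣP(Q2 2010)Q(Q1 2010) = 747.09×4 + 523.53×7 + 23597.15×12 + 221.45×16 = 2988.36 + 3664.71 + 283165.8 + 3543.2 = 293362.07
ΣP(Q1 2010)Q(Q1 2010) = 621.99×4 + 642.96×7 + 24531.64×12 + 172.59×16 = 2487.96 + 4500.72 + 294379.68 + 2761.44 = 304129.8
link = 293362.07/304129.8 = 0.964595
Link Q2 2010→Q3 2010:
ΣP(Q3 2010)Q(Q2 2010) = 599.67×5 + 535.48×8 + 19439.01×14 + 231.98×17 = 2998.35 + 4283.84 + 272146.14 + 3943.66 = 283371.99
ΣP(Q2 2010)Q(Q2 2010) = 747.09×5 + 523.53×8 + 23597.15×14 + 221.45×17 = 3735.45 + 4188.24 + 330360.1 + 3764.65 = 342048.44
link = 283371.99/342048.44 = 0.828456
Chained index = 100 × 0.964595 × 0.828456 = 79.9124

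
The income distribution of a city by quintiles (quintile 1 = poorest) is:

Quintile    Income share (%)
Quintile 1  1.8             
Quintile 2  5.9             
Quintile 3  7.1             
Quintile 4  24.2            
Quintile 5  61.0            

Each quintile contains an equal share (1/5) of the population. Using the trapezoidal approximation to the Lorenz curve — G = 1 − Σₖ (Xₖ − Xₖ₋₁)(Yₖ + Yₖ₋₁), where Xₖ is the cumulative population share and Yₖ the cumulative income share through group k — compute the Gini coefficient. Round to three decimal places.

0.547

Cumulative income shares Yₖ: 0.0180, 0.0770, 0.1480, 0.3900, 1.0000
Σ (Xₖ−Xₖ₋₁)(Yₖ+Yₖ₋₁) = (1/5)(0.0180+0.0000) + (1/5)(0.0770+0.0180) + (1/5)(0.1480+0.0770) + (1/5)(0.3900+0.1480) + (1/5)(1.0000+0.3900)
  = 0.0036 + 0.0190 + 0.0450 + 0.1076 + 0.2780 = 0.4532
G = 1 − 0.4532 = 0.5468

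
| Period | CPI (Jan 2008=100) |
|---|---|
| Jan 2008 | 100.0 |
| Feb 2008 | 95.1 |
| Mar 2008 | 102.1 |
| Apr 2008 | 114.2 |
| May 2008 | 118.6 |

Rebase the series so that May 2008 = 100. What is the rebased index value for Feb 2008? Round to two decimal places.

80.19

Rebased(Feb 2008) = 95.1 / 118.6 × 100 = 80.1855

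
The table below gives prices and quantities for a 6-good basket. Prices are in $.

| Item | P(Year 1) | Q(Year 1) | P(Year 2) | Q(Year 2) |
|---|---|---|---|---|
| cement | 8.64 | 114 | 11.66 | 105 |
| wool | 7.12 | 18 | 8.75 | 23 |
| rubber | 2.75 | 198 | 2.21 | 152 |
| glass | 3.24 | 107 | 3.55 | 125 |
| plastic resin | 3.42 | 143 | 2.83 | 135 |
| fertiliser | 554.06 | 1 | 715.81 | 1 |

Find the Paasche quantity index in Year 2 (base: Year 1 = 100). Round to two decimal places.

Paasche quantity index uses current-period prices as weights.
ΣP(Year 2)·Q(Year 2) = 11.66×105 + 8.75×23 + 2.21×152 + 3.55×125 + 2.83×135 + 715.81×1 = 1224.3 + 201.25 + 335.92 + 443.75 + 382.05 + 715.81 = 3303.08
ΣP(Year 2)·Q(Year 1) = 11.66×114 + 8.75×18 + 2.21×198 + 3.55×107 + 2.83×143 + 715.81×1 = 1329.24 + 157.5 + 437.58 + 379.85 + 404.69 + 715.81 = 3424.67
Index = 3303.08 / 3424.67 × 100 = 96.4496

96.45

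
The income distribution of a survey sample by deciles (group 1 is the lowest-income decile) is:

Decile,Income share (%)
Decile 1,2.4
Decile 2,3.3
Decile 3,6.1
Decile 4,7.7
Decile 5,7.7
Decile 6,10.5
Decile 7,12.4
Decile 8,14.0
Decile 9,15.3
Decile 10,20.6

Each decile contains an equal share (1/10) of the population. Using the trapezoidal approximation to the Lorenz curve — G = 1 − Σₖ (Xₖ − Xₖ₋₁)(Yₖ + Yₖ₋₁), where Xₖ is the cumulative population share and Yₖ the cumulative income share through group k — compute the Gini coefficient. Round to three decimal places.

0.304

Cumulative income shares Yₖ: 0.0240, 0.0570, 0.1180, 0.1950, 0.2720, 0.3770, 0.5010, 0.6410, 0.7940, 1.0000
Σ (Xₖ−Xₖ₋₁)(Yₖ+Yₖ₋₁) = (1/10)(0.0240+0.0000) + (1/10)(0.0570+0.0240) + (1/10)(0.1180+0.0570) + (1/10)(0.1950+0.1180) + (1/10)(0.2720+0.1950) + (1/10)(0.3770+0.2720) + (1/10)(0.5010+0.3770) + (1/10)(0.6410+0.5010) + (1/10)(0.7940+0.6410) + (1/10)(1.0000+0.7940)
  = 0.0024 + 0.0081 + 0.0175 + 0.0313 + 0.0467 + 0.0649 + 0.0878 + 0.1142 + 0.1435 + 0.1794 = 0.6958
G = 1 − 0.6958 = 0.3042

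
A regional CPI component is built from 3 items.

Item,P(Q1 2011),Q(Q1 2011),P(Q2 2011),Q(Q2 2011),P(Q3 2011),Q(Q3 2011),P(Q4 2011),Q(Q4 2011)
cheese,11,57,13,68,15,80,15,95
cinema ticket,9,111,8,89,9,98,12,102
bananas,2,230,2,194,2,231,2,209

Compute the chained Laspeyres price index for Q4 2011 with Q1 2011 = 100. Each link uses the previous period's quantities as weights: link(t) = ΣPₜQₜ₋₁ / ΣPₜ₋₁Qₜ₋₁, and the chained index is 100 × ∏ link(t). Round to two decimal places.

Link Q1 2011→Q2 2011:
ΣP(Q2 2011)Q(Q1 2011) = 13×57 + 8×111 + 2×230 = 741 + 888 + 460 = 2089
ΣP(Q1 2011)Q(Q1 2011) = 11×57 + 9×111 + 2×230 = 627 + 999 + 460 = 2086
link = 2089/2086 = 1.001438
Link Q2 2011→Q3 2011:
ΣP(Q3 2011)Q(Q2 2011) = 15×68 + 9×89 + 2×194 = 1020 + 801 + 388 = 2209
ΣP(Q2 2011)Q(Q2 2011) = 13×68 + 8×89 + 2×194 = 884 + 712 + 388 = 1984
link = 2209/1984 = 1.113407
Link Q3 2011→Q4 2011:
ΣP(Q4 2011)Q(Q3 2011) = 15×80 + 12×98 + 2×231 = 1200 + 1176 + 462 = 2838
ΣP(Q3 2011)Q(Q3 2011) = 15×80 + 9×98 + 2×231 = 1200 + 882 + 462 = 2544
link = 2838/2544 = 1.115566
Chained index = 100 × 1.001438 × 1.113407 × 1.115566 = 124.3866

124.39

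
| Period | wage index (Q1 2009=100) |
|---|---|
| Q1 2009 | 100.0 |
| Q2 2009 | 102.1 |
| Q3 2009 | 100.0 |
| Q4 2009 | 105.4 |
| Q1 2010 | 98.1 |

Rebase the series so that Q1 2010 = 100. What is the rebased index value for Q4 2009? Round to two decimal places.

Rebased(Q4 2009) = 105.4 / 98.1 × 100 = 107.4414

107.44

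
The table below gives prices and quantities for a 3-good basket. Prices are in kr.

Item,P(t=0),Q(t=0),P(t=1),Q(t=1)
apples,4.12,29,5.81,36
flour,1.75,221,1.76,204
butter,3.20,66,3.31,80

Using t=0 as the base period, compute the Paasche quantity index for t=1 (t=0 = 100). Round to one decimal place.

107.4

Paasche quantity index uses current-period prices as weights.
ΣP(t=1)·Q(t=1) = 5.81×36 + 1.76×204 + 3.31×80 = 209.16 + 359.04 + 264.8 = 833
ΣP(t=1)·Q(t=0) = 5.81×29 + 1.76×221 + 3.31×66 = 168.49 + 388.96 + 218.46 = 775.91
Index = 833 / 775.91 × 100 = 107.3578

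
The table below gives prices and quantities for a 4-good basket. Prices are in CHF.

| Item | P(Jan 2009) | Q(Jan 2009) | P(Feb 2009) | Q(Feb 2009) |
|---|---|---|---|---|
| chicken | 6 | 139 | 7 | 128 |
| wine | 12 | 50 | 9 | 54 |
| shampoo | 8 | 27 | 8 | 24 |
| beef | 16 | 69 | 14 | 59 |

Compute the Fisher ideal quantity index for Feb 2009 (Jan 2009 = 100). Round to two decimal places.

92.40

Laspeyres component (base-period weights):
ΣP(Jan 2009)Q(Feb 2009) = 6×128 + 12×54 + 8×24 + 16×59 = 768 + 648 + 192 + 944 = 2552
ΣP(Jan 2009)Q(Jan 2009) = 6×139 + 12×50 + 8×27 + 16×69 = 834 + 600 + 216 + 1104 = 2754
L = 2552 / 2754 × 100 = 92.6652
Paasche component (current-period weights):
ΣP(Feb 2009)Q(Feb 2009) = 7×128 + 9×54 + 8×24 + 14×59 = 896 + 486 + 192 + 826 = 2400
ΣP(Feb 2009)Q(Jan 2009) = 7×139 + 9×50 + 8×27 + 14×69 = 973 + 450 + 216 + 966 = 2605
P = 2400 / 2605 × 100 = 92.1305
Fisher = √(L × P) = √(92.6652 × 92.1305) = 92.3975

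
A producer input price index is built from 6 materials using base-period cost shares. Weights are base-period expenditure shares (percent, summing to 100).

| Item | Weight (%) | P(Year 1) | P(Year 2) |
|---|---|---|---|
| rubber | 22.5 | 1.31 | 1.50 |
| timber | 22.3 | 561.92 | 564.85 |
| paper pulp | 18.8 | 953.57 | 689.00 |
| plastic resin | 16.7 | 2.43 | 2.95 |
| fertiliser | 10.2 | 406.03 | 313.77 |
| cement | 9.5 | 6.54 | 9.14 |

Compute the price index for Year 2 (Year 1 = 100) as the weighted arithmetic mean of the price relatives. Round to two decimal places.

103.20

rubber: 22.5 × (1.50/1.31) = 22.5 × 1.145038 = 25.7634
timber: 22.3 × (564.85/561.92) = 22.3 × 1.005214 = 22.4163
paper pulp: 18.8 × (689.00/953.57) = 18.8 × 0.722548 = 13.5839
plastic resin: 16.7 × (2.95/2.43) = 16.7 × 1.213992 = 20.2737
fertiliser: 10.2 × (313.77/406.03) = 10.2 × 0.772775 = 7.8823
cement: 9.5 × (9.14/6.54) = 9.5 × 1.397554 = 13.2768
Index = Σ wᵢ·(p₁ᵢ/p₀ᵢ) = 25.7634 + 22.4163 + 13.5839 + 20.2737 + 7.8823 + 13.2768 = 103.1963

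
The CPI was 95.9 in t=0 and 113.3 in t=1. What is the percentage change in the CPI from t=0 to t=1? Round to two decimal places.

18.14%

Change = (113.3 − 95.9) / 95.9 × 100
       = 17.4 / 95.9 × 100 = 18.1439%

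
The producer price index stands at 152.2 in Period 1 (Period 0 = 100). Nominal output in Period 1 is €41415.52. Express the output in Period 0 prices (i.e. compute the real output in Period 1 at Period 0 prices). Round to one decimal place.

27211.2

Real = Nominal ÷ (Index/100) = 41415.52 ÷ (152.2/100)
     = 41415.52 ÷ 1.522 = 27211.2484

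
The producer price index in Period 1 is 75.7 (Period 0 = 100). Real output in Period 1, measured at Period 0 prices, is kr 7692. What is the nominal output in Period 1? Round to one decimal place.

5822.8

Nominal = Real × (Index/100) = 7692 × (75.7/100)
        = 7692 × 0.757 = 5822.8440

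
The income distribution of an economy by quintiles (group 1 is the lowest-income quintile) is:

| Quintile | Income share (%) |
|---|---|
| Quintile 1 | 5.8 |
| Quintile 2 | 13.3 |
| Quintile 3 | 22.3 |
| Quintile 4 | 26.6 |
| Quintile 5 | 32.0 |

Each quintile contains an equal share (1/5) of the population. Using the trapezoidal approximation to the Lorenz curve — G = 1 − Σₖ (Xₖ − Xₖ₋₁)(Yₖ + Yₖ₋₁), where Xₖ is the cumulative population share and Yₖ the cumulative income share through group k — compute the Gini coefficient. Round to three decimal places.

0.263

Cumulative income shares Yₖ: 0.0580, 0.1910, 0.4140, 0.6800, 1.0000
Σ (Xₖ−Xₖ₋₁)(Yₖ+Yₖ₋₁) = (1/5)(0.0580+0.0000) + (1/5)(0.1910+0.0580) + (1/5)(0.4140+0.1910) + (1/5)(0.6800+0.4140) + (1/5)(1.0000+0.6800)
  = 0.0116 + 0.0498 + 0.1210 + 0.2188 + 0.3360 = 0.7372
G = 1 − 0.7372 = 0.2628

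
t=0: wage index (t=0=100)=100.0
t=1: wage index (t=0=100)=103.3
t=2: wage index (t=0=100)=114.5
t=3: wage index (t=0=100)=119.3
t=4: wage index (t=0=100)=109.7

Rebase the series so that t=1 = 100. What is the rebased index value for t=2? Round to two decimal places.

Rebased(t=2) = 114.5 / 103.3 × 100 = 110.8422

110.84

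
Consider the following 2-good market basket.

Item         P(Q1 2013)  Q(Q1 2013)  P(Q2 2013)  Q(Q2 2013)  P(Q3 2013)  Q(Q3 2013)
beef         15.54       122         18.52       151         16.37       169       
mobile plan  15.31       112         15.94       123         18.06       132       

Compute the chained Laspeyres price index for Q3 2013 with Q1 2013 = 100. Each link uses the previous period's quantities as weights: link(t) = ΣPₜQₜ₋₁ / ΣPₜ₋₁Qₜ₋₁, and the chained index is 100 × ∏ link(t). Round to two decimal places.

Link Q1 2013→Q2 2013:
ΣP(Q2 2013)Q(Q1 2013) = 18.52×122 + 15.94×112 = 2259.44 + 1785.28 = 4044.72
ΣP(Q1 2013)Q(Q1 2013) = 15.54×122 + 15.31×112 = 1895.88 + 1714.72 = 3610.6
link = 4044.72/3610.6 = 1.120235
Link Q2 2013→Q3 2013:
ΣP(Q3 2013)Q(Q2 2013) = 16.37×151 + 18.06×123 = 2471.87 + 2221.38 = 4693.25
ΣP(Q2 2013)Q(Q2 2013) = 18.52×151 + 15.94×123 = 2796.52 + 1960.62 = 4757.14
link = 4693.25/4757.14 = 0.986570
Chained index = 100 × 1.120235 × 0.986570 = 110.5190

110.52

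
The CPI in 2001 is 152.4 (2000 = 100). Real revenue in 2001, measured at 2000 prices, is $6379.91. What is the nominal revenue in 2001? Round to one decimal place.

Nominal = Real × (Index/100) = 6379.91 × (152.4/100)
        = 6379.91 × 1.524 = 9722.9828

9723.0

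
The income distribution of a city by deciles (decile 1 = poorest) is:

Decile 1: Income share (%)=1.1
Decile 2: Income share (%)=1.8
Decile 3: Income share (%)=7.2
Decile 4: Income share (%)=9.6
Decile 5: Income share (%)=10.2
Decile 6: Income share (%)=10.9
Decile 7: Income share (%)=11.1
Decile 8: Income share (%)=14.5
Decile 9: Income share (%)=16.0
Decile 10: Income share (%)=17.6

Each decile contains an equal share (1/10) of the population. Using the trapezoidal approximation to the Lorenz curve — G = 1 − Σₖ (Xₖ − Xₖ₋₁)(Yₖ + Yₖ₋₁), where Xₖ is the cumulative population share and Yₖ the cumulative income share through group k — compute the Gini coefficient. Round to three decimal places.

Cumulative income shares Yₖ: 0.0110, 0.0290, 0.1010, 0.1970, 0.2990, 0.4080, 0.5190, 0.6640, 0.8240, 1.0000
Σ (Xₖ−Xₖ₋₁)(Yₖ+Yₖ₋₁) = (1/10)(0.0110+0.0000) + (1/10)(0.0290+0.0110) + (1/10)(0.1010+0.0290) + (1/10)(0.1970+0.1010) + (1/10)(0.2990+0.1970) + (1/10)(0.4080+0.2990) + (1/10)(0.5190+0.4080) + (1/10)(0.6640+0.5190) + (1/10)(0.8240+0.6640) + (1/10)(1.0000+0.8240)
  = 0.0011 + 0.0040 + 0.0130 + 0.0298 + 0.0496 + 0.0707 + 0.0927 + 0.1183 + 0.1488 + 0.1824 = 0.7104
G = 1 − 0.7104 = 0.2896

0.290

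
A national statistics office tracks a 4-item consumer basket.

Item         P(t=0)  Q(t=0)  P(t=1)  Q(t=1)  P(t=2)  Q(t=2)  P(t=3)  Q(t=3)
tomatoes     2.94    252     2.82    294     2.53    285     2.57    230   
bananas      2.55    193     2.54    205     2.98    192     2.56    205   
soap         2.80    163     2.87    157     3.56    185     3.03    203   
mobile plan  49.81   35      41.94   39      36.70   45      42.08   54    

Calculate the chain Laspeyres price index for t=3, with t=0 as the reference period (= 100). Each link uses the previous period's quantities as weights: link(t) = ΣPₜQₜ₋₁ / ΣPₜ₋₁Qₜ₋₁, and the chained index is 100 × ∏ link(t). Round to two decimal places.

Link t=0→t=1:
ΣP(t=1)Q(t=0) = 2.82×252 + 2.54×193 + 2.87×163 + 41.94×35 = 710.64 + 490.22 + 467.81 + 1467.9 = 3136.57
ΣP(t=0)Q(t=0) = 2.94×252 + 2.55×193 + 2.80×163 + 49.81×35 = 740.88 + 492.15 + 456.4 + 1743.35 = 3432.78
link = 3136.57/3432.78 = 0.913711
Link t=1→t=2:
ΣP(t=2)Q(t=1) = 2.53×294 + 2.98×205 + 3.56×157 + 36.70×39 = 743.82 + 610.9 + 558.92 + 1431.3 = 3344.94
ΣP(t=1)Q(t=1) = 2.82×294 + 2.54×205 + 2.87×157 + 41.94×39 = 829.08 + 520.7 + 450.59 + 1635.66 = 3436.03
link = 3344.94/3436.03 = 0.973490
Link t=2→t=3:
ΣP(t=3)Q(t=2) = 2.57×285 + 2.56×192 + 3.03×185 + 42.08×45 = 732.45 + 491.52 + 560.55 + 1893.6 = 3678.12
ΣP(t=2)Q(t=2) = 2.53×285 + 2.98×192 + 3.56×185 + 36.70×45 = 721.05 + 572.16 + 658.6 + 1651.5 = 3603.31
link = 3678.12/3603.31 = 1.020761
Chained index = 100 × 0.913711 × 0.973490 × 1.020761 = 90.7956

90.80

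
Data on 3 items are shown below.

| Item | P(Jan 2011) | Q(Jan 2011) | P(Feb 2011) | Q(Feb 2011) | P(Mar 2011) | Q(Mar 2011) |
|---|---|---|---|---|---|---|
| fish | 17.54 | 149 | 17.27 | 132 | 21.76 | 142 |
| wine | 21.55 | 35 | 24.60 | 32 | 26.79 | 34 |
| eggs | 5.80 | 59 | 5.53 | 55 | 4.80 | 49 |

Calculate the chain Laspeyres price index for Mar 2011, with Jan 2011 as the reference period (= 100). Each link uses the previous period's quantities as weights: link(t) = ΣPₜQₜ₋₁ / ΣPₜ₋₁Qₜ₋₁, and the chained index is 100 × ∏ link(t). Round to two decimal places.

120.09

Link Jan 2011→Feb 2011:
ΣP(Feb 2011)Q(Jan 2011) = 17.27×149 + 24.60×35 + 5.53×59 = 2573.23 + 861 + 326.27 = 3760.5
ΣP(Jan 2011)Q(Jan 2011) = 17.54×149 + 21.55×35 + 5.80×59 = 2613.46 + 754.25 + 342.2 = 3709.91
link = 3760.5/3709.91 = 1.013636
Link Feb 2011→Mar 2011:
ΣP(Mar 2011)Q(Feb 2011) = 21.76×132 + 26.79×32 + 4.80×55 = 2872.32 + 857.28 + 264 = 3993.6
ΣP(Feb 2011)Q(Feb 2011) = 17.27×132 + 24.60×32 + 5.53×55 = 2279.64 + 787.2 + 304.15 = 3370.99
link = 3993.6/3370.99 = 1.184696
Chained index = 100 × 1.013636 × 1.184696 = 120.0852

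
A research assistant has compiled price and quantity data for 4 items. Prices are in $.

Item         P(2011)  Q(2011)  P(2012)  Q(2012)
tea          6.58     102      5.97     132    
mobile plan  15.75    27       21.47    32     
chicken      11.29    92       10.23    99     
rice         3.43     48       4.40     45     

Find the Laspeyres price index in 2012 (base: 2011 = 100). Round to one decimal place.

101.8

Laspeyres price index uses base-period quantities as weights.
ΣP(2012)·Q(2011) = 5.97×102 + 21.47×27 + 10.23×92 + 4.40×48 = 608.94 + 579.69 + 941.16 + 211.2 = 2340.99
ΣP(2011)·Q(2011) = 6.58×102 + 15.75×27 + 11.29×92 + 3.43×48 = 671.16 + 425.25 + 1038.68 + 164.64 = 2299.73
Index = 2340.99 / 2299.73 × 100 = 101.7941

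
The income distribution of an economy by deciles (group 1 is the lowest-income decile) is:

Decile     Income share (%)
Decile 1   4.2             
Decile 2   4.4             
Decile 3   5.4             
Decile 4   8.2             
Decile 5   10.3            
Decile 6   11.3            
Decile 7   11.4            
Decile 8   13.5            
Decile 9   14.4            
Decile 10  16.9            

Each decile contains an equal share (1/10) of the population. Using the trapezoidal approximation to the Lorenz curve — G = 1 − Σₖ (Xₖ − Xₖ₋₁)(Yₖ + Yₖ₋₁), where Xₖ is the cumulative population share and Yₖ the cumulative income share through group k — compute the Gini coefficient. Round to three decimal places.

0.235

Cumulative income shares Yₖ: 0.0420, 0.0860, 0.1400, 0.2220, 0.3250, 0.4380, 0.5520, 0.6870, 0.8310, 1.0000
Σ (Xₖ−Xₖ₋₁)(Yₖ+Yₖ₋₁) = (1/10)(0.0420+0.0000) + (1/10)(0.0860+0.0420) + (1/10)(0.1400+0.0860) + (1/10)(0.2220+0.1400) + (1/10)(0.3250+0.2220) + (1/10)(0.4380+0.3250) + (1/10)(0.5520+0.4380) + (1/10)(0.6870+0.5520) + (1/10)(0.8310+0.6870) + (1/10)(1.0000+0.8310)
  = 0.0042 + 0.0128 + 0.0226 + 0.0362 + 0.0547 + 0.0763 + 0.0990 + 0.1239 + 0.1518 + 0.1831 = 0.7646
G = 1 − 0.7646 = 0.2354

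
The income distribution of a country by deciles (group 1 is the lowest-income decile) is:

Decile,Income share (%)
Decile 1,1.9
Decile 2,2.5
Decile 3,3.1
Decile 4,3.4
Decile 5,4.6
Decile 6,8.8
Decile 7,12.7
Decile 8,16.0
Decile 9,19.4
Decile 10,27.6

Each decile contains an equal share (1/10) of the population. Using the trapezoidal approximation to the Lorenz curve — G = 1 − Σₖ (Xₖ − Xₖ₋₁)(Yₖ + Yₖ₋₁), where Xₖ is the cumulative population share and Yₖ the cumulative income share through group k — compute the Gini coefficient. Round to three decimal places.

0.446

Cumulative income shares Yₖ: 0.0190, 0.0440, 0.0750, 0.1090, 0.1550, 0.2430, 0.3700, 0.5300, 0.7240, 1.0000
Σ (Xₖ−Xₖ₋₁)(Yₖ+Yₖ₋₁) = (1/10)(0.0190+0.0000) + (1/10)(0.0440+0.0190) + (1/10)(0.0750+0.0440) + (1/10)(0.1090+0.0750) + (1/10)(0.1550+0.1090) + (1/10)(0.2430+0.1550) + (1/10)(0.3700+0.2430) + (1/10)(0.5300+0.3700) + (1/10)(0.7240+0.5300) + (1/10)(1.0000+0.7240)
  = 0.0019 + 0.0063 + 0.0119 + 0.0184 + 0.0264 + 0.0398 + 0.0613 + 0.0900 + 0.1254 + 0.1724 = 0.5538
G = 1 − 0.5538 = 0.4462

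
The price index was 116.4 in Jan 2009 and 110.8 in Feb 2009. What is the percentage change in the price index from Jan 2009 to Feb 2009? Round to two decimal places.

-4.81%

Change = (110.8 − 116.4) / 116.4 × 100
       = -5.6 / 116.4 × 100 = -4.8110%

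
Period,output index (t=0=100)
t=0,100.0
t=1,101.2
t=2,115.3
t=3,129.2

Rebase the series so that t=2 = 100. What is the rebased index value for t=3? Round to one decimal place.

Rebased(t=3) = 129.2 / 115.3 × 100 = 112.0555

112.1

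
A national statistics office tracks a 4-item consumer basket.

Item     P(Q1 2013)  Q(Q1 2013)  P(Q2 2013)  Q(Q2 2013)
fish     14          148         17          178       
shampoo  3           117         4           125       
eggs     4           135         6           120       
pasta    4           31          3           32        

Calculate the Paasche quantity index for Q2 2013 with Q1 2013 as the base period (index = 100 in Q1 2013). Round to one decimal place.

Paasche quantity index uses current-period prices as weights.
ΣP(Q2 2013)·Q(Q2 2013) = 17×178 + 4×125 + 6×120 + 3×32 = 3026 + 500 + 720 + 96 = 4342
ΣP(Q2 2013)·Q(Q1 2013) = 17×148 + 4×117 + 6×135 + 3×31 = 2516 + 468 + 810 + 93 = 3887
Index = 4342 / 3887 × 100 = 111.7057

111.7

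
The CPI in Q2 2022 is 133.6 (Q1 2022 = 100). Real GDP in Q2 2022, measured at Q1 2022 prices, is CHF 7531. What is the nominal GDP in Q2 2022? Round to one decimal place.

10061.4

Nominal = Real × (Index/100) = 7531 × (133.6/100)
        = 7531 × 1.336 = 10061.4160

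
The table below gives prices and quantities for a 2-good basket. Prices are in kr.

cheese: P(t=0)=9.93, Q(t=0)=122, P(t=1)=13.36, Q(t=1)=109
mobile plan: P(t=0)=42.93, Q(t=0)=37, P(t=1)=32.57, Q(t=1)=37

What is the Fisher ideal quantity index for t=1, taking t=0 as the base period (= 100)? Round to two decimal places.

Laspeyres component (base-period weights):
ΣP(t=0)Q(t=1) = 9.93×109 + 42.93×37 = 1082.37 + 1588.41 = 2670.78
ΣP(t=0)Q(t=0) = 9.93×122 + 42.93×37 = 1211.46 + 1588.41 = 2799.87
L = 2670.78 / 2799.87 × 100 = 95.3894
Paasche component (current-period weights):
ΣP(t=1)Q(t=1) = 13.36×109 + 32.57×37 = 1456.24 + 1205.09 = 2661.33
ΣP(t=1)Q(t=0) = 13.36×122 + 32.57×37 = 1629.92 + 1205.09 = 2835.01
P = 2661.33 / 2835.01 × 100 = 93.8737
Fisher = √(L × P) = √(95.3894 × 93.8737) = 94.6286

94.63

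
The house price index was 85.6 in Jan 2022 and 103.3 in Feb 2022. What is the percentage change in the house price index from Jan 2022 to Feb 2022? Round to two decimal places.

Change = (103.3 − 85.6) / 85.6 × 100
       = 17.7 / 85.6 × 100 = 20.6776%

20.68%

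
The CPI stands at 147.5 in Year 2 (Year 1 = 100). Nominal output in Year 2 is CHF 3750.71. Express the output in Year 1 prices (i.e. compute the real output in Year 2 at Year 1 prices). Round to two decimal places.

2542.85

Real = Nominal ÷ (Index/100) = 3750.71 ÷ (147.5/100)
     = 3750.71 ÷ 1.475 = 2542.8542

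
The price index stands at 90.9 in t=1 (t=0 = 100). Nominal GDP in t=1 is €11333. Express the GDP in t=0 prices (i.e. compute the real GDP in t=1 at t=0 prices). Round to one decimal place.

12467.5

Real = Nominal ÷ (Index/100) = 11333 ÷ (90.9/100)
     = 11333 ÷ 0.909 = 12467.5468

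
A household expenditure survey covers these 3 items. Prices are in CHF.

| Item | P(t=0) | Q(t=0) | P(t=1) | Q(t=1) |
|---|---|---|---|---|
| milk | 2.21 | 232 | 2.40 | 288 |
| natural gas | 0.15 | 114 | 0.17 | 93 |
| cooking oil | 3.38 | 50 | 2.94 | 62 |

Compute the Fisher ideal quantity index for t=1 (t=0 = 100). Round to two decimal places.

Laspeyres component (base-period weights):
ΣP(t=0)Q(t=1) = 2.21×288 + 0.15×93 + 3.38×62 = 636.48 + 13.95 + 209.56 = 859.99
ΣP(t=0)Q(t=0) = 2.21×232 + 0.15×114 + 3.38×50 = 512.72 + 17.1 + 169 = 698.82
L = 859.99 / 698.82 × 100 = 123.0632
Paasche component (current-period weights):
ΣP(t=1)Q(t=1) = 2.40×288 + 0.17×93 + 2.94×62 = 691.2 + 15.81 + 182.28 = 889.29
ΣP(t=1)Q(t=0) = 2.40×232 + 0.17×114 + 2.94×50 = 556.8 + 19.38 + 147 = 723.18
P = 889.29 / 723.18 × 100 = 122.9694
Fisher = √(L × P) = √(123.0632 × 122.9694) = 123.0163

123.02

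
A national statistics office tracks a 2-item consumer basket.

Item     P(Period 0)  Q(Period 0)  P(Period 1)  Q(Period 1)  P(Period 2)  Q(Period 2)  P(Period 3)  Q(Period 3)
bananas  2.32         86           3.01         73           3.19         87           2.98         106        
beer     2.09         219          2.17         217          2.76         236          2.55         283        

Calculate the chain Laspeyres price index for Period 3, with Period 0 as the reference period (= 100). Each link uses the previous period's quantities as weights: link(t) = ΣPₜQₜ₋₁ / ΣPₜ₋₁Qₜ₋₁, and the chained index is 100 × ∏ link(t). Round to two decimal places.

Link Period 0→Period 1:
ΣP(Period 1)Q(Period 0) = 3.01×86 + 2.17×219 = 258.86 + 475.23 = 734.09
ΣP(Period 0)Q(Period 0) = 2.32×86 + 2.09×219 = 199.52 + 457.71 = 657.23
link = 734.09/657.23 = 1.116945
Link Period 1→Period 2:
ΣP(Period 2)Q(Period 1) = 3.19×73 + 2.76×217 = 232.87 + 598.92 = 831.79
ΣP(Period 1)Q(Period 1) = 3.01×73 + 2.17×217 = 219.73 + 470.89 = 690.62
link = 831.79/690.62 = 1.204411
Link Period 2→Period 3:
ΣP(Period 3)Q(Period 2) = 2.98×87 + 2.55×236 = 259.26 + 601.8 = 861.06
ΣP(Period 2)Q(Period 2) = 3.19×87 + 2.76×236 = 277.53 + 651.36 = 928.89
link = 861.06/928.89 = 0.926977
Chained index = 100 × 1.116945 × 1.204411 × 0.926977 = 124.7026

124.70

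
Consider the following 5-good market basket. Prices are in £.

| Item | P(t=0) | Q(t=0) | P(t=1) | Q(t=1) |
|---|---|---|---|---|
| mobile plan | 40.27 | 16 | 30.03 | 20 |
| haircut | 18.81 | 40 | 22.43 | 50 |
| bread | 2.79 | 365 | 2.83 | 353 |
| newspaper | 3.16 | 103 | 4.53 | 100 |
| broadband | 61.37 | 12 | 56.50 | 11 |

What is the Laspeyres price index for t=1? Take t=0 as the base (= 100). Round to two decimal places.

Laspeyres price index uses base-period quantities as weights.
ΣP(t=1)·Q(t=0) = 30.03×16 + 22.43×40 + 2.83×365 + 4.53×103 + 56.50×12 = 480.48 + 897.2 + 1032.95 + 466.59 + 678 = 3555.22
ΣP(t=0)·Q(t=0) = 40.27×16 + 18.81×40 + 2.79×365 + 3.16×103 + 61.37×12 = 644.32 + 752.4 + 1018.35 + 325.48 + 736.44 = 3476.99
Index = 3555.22 / 3476.99 × 100 = 102.2499

102.25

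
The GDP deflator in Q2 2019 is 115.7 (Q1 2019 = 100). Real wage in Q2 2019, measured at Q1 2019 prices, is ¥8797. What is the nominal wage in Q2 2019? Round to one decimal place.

Nominal = Real × (Index/100) = 8797 × (115.7/100)
        = 8797 × 1.157 = 10178.1290

10178.1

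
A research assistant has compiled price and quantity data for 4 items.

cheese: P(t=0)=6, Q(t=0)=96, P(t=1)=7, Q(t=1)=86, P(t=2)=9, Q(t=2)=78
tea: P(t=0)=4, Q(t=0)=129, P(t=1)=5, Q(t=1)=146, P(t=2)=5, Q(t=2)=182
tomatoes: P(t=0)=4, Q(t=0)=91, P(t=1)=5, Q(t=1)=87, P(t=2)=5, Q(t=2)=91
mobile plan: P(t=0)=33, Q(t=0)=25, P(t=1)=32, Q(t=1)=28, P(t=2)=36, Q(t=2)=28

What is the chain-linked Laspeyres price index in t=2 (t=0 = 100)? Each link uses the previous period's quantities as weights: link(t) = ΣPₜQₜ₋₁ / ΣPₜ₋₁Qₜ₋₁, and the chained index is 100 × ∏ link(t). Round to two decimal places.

Link t=0→t=1:
ΣP(t=1)Q(t=0) = 7×96 + 5×129 + 5×91 + 32×25 = 672 + 645 + 455 + 800 = 2572
ΣP(t=0)Q(t=0) = 6×96 + 4×129 + 4×91 + 33×25 = 576 + 516 + 364 + 825 = 2281
link = 2572/2281 = 1.127576
Link t=1→t=2:
ΣP(t=2)Q(t=1) = 9×86 + 5×146 + 5×87 + 36×28 = 774 + 730 + 435 + 1008 = 2947
ΣP(t=1)Q(t=1) = 7×86 + 5×146 + 5×87 + 32×28 = 602 + 730 + 435 + 896 = 2663
link = 2947/2663 = 1.106647
Chained index = 100 × 1.127576 × 1.106647 = 124.7828

124.78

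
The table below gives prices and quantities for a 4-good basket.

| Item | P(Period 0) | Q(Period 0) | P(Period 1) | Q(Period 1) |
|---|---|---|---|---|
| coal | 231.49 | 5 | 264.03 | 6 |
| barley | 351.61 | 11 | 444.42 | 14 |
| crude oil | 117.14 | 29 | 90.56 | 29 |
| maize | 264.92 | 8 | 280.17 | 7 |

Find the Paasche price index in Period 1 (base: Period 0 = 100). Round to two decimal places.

Paasche price index uses current-period quantities as weights.
ΣP(Period 1)·Q(Period 1) = 264.03×6 + 444.42×14 + 90.56×29 + 280.17×7 = 1584.18 + 6221.88 + 2626.24 + 1961.19 = 12393.49
ΣP(Period 0)·Q(Period 1) = 231.49×6 + 351.61×14 + 117.14×29 + 264.92×7 = 1388.94 + 4922.54 + 3397.06 + 1854.44 = 11562.98
Index = 12393.49 / 11562.98 × 100 = 107.1825

107.18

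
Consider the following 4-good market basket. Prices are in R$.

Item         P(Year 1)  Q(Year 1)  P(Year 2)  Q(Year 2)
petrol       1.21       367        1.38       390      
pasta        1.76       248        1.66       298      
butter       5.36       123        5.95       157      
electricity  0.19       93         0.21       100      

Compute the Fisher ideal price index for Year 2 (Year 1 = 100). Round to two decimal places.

Laspeyres component (base-period weights):
ΣP(Year 2)Q(Year 1) = 1.38×367 + 1.66×248 + 5.95×123 + 0.21×93 = 506.46 + 411.68 + 731.85 + 19.53 = 1669.52
ΣP(Year 1)Q(Year 1) = 1.21×367 + 1.76×248 + 5.36×123 + 0.19×93 = 444.07 + 436.48 + 659.28 + 17.67 = 1557.5
L = 1669.52 / 1557.5 × 100 = 107.1923
Paasche component (current-period weights):
ΣP(Year 2)Q(Year 2) = 1.38×390 + 1.66×298 + 5.95×157 + 0.21×100 = 538.2 + 494.68 + 934.15 + 21 = 1988.03
ΣP(Year 1)Q(Year 2) = 1.21×390 + 1.76×298 + 5.36×157 + 0.19×100 = 471.9 + 524.48 + 841.52 + 19 = 1856.9
P = 1988.03 / 1856.9 × 100 = 107.0618
Fisher = √(L × P) = √(107.1923 × 107.0618) = 107.1270

107.13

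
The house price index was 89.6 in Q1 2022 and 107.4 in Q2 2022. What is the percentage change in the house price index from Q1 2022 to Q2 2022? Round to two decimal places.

19.87%

Change = (107.4 − 89.6) / 89.6 × 100
       = 17.8 / 89.6 × 100 = 19.8661%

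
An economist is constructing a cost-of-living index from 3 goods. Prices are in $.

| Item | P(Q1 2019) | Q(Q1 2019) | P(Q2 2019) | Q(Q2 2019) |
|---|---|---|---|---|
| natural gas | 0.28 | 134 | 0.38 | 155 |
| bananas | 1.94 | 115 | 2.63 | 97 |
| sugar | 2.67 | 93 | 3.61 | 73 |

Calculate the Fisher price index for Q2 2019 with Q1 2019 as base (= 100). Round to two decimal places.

135.41

Laspeyres component (base-period weights):
ΣP(Q2 2019)Q(Q1 2019) = 0.38×134 + 2.63×115 + 3.61×93 = 50.92 + 302.45 + 335.73 = 689.1
ΣP(Q1 2019)Q(Q1 2019) = 0.28×134 + 1.94×115 + 2.67×93 = 37.52 + 223.1 + 248.31 = 508.93
L = 689.1 / 508.93 × 100 = 135.4017
Paasche component (current-period weights):
ΣP(Q2 2019)Q(Q2 2019) = 0.38×155 + 2.63×97 + 3.61×73 = 58.9 + 255.11 + 263.53 = 577.54
ΣP(Q1 2019)Q(Q2 2019) = 0.28×155 + 1.94×97 + 2.67×73 = 43.4 + 188.18 + 194.91 = 426.49
P = 577.54 / 426.49 × 100 = 135.4170
Fisher = √(L × P) = √(135.4017 × 135.4170) = 135.4094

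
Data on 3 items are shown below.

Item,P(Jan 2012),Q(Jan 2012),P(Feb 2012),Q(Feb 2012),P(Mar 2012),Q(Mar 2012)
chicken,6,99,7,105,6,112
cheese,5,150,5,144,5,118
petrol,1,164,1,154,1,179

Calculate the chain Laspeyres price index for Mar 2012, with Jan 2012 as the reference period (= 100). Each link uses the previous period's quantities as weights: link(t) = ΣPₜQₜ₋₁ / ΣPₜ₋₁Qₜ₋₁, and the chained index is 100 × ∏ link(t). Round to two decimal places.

Link Jan 2012→Feb 2012:
ΣP(Feb 2012)Q(Jan 2012) = 7×99 + 5×150 + 1×164 = 693 + 750 + 164 = 1607
ΣP(Jan 2012)Q(Jan 2012) = 6×99 + 5×150 + 1×164 = 594 + 750 + 164 = 1508
link = 1607/1508 = 1.065650
Link Feb 2012→Mar 2012:
ΣP(Mar 2012)Q(Feb 2012) = 6×105 + 5×144 + 1×154 = 630 + 720 + 154 = 1504
ΣP(Feb 2012)Q(Feb 2012) = 7×105 + 5×144 + 1×154 = 735 + 720 + 154 = 1609
link = 1504/1609 = 0.934742
Chained index = 100 × 1.065650 × 0.934742 = 99.6108

99.61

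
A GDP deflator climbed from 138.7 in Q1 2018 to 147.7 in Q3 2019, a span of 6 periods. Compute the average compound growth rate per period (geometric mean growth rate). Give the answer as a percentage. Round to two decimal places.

Growth factor = (147.7/138.7)^(1/6) = (1.064888)^(1/6) = 1.010533
Growth rate = 1.010533 − 1 = 0.010533 = 1.0533%

1.05%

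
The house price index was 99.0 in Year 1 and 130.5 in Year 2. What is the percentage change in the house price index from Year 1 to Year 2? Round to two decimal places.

31.82%

Change = (130.5 − 99.0) / 99.0 × 100
       = 31.5 / 99.0 × 100 = 31.8182%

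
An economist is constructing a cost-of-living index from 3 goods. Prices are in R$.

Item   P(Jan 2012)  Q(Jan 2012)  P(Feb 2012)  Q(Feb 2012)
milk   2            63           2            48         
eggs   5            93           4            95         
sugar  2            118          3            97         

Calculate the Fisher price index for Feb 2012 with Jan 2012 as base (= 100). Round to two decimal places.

101.63

Laspeyres component (base-period weights):
ΣP(Feb 2012)Q(Jan 2012) = 2×63 + 4×93 + 3×118 = 126 + 372 + 354 = 852
ΣP(Jan 2012)Q(Jan 2012) = 2×63 + 5×93 + 2×118 = 126 + 465 + 236 = 827
L = 852 / 827 × 100 = 103.0230
Paasche component (current-period weights):
ΣP(Feb 2012)Q(Feb 2012) = 2×48 + 4×95 + 3×97 = 96 + 380 + 291 = 767
ΣP(Jan 2012)Q(Feb 2012) = 2×48 + 5×95 + 2×97 = 96 + 475 + 194 = 765
P = 767 / 765 × 100 = 100.2614
Fisher = √(L × P) = √(103.0230 × 100.2614) = 101.6328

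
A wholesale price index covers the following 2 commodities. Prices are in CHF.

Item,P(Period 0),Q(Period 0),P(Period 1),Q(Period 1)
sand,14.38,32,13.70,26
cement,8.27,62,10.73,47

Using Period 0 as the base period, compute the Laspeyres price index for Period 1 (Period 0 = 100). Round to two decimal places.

Laspeyres price index uses base-period quantities as weights.
ΣP(Period 1)·Q(Period 0) = 13.70×32 + 10.73×62 = 438.4 + 665.26 = 1103.66
ΣP(Period 0)·Q(Period 0) = 14.38×32 + 8.27×62 = 460.16 + 512.74 = 972.9
Index = 1103.66 / 972.9 × 100 = 113.4402

113.44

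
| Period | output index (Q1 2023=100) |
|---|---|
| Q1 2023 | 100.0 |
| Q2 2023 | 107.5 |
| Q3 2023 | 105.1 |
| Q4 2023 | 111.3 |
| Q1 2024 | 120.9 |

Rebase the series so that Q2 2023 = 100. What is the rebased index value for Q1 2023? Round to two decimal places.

93.02

Rebased(Q1 2023) = 100.0 / 107.5 × 100 = 93.0233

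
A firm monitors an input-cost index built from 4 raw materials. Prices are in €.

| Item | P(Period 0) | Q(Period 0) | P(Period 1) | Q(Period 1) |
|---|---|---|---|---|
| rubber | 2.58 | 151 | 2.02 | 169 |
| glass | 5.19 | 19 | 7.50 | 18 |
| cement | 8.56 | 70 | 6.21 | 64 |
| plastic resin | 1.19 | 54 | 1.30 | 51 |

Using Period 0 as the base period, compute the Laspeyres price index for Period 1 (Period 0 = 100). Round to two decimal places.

82.70

Laspeyres price index uses base-period quantities as weights.
ΣP(Period 1)·Q(Period 0) = 2.02×151 + 7.50×19 + 6.21×70 + 1.30×54 = 305.02 + 142.5 + 434.7 + 70.2 = 952.42
ΣP(Period 0)·Q(Period 0) = 2.58×151 + 5.19×19 + 8.56×70 + 1.19×54 = 389.58 + 98.61 + 599.2 + 64.26 = 1151.65
Index = 952.42 / 1151.65 × 100 = 82.7005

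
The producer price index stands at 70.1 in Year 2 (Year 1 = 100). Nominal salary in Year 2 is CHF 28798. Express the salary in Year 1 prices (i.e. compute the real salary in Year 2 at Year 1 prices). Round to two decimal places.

Real = Nominal ÷ (Index/100) = 28798 ÷ (70.1/100)
     = 28798 ÷ 0.701 = 41081.3124

41081.31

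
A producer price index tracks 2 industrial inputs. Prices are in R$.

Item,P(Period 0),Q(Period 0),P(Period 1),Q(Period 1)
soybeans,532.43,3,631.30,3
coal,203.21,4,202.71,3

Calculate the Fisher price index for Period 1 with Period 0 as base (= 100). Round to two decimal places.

112.80

Laspeyres component (base-period weights):
ΣP(Period 1)Q(Period 0) = 631.30×3 + 202.71×4 = 1893.9 + 810.84 = 2704.74
ΣP(Period 0)Q(Period 0) = 532.43×3 + 203.21×4 = 1597.29 + 812.84 = 2410.13
L = 2704.74 / 2410.13 × 100 = 112.2238
Paasche component (current-period weights):
ΣP(Period 1)Q(Period 1) = 631.30×3 + 202.71×3 = 1893.9 + 608.13 = 2502.03
ΣP(Period 0)Q(Period 1) = 532.43×3 + 203.21×3 = 1597.29 + 609.63 = 2206.92
P = 2502.03 / 2206.92 × 100 = 113.3720
Fisher = √(L × P) = √(112.2238 × 113.3720) = 112.7965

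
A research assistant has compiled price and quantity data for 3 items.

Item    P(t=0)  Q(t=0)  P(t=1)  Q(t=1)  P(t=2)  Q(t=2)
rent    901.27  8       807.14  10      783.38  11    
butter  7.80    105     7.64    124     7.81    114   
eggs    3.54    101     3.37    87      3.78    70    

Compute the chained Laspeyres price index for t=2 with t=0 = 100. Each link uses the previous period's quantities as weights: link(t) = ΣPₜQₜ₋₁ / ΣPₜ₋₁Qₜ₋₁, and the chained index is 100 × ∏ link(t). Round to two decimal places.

88.86

Link t=0→t=1:
ΣP(t=1)Q(t=0) = 807.14×8 + 7.64×105 + 3.37×101 = 6457.12 + 802.2 + 340.37 = 7599.69
ΣP(t=0)Q(t=0) = 901.27×8 + 7.80×105 + 3.54×101 = 7210.16 + 819 + 357.54 = 8386.7
link = 7599.69/8386.7 = 0.906160
Link t=1→t=2:
ΣP(t=2)Q(t=1) = 783.38×10 + 7.81×124 + 3.78×87 = 7833.8 + 968.44 + 328.86 = 9131.1
ΣP(t=1)Q(t=1) = 807.14×10 + 7.64×124 + 3.37×87 = 8071.4 + 947.36 + 293.19 = 9311.95
link = 9131.1/9311.95 = 0.980579
Chained index = 100 × 0.906160 × 0.980579 = 88.8561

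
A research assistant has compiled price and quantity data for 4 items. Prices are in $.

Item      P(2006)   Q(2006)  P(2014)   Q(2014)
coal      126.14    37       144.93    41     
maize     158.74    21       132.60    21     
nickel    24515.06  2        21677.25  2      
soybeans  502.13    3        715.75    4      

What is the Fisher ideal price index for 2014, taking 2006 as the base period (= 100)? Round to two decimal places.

Laspeyres component (base-period weights):
ΣP(2014)Q(2006) = 144.93×37 + 132.60×21 + 21677.25×2 + 715.75×3 = 5362.41 + 2784.6 + 43354.5 + 2147.25 = 53648.76
ΣP(2006)Q(2006) = 126.14×37 + 158.74×21 + 24515.06×2 + 502.13×3 = 4667.18 + 3333.54 + 49030.12 + 1506.39 = 58537.23
L = 53648.76 / 58537.23 × 100 = 91.6490
Paasche component (current-period weights):
ΣP(2014)Q(2014) = 144.93×41 + 132.60×21 + 21677.25×2 + 715.75×4 = 5942.13 + 2784.6 + 43354.5 + 2863 = 54944.23
ΣP(2006)Q(2014) = 126.14×41 + 158.74×21 + 24515.06×2 + 502.13×4 = 5171.74 + 3333.54 + 49030.12 + 2008.52 = 59543.92
P = 54944.23 / 59543.92 × 100 = 92.2751
Fisher = √(L × P) = √(91.6490 × 92.2751) = 91.9615

91.96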